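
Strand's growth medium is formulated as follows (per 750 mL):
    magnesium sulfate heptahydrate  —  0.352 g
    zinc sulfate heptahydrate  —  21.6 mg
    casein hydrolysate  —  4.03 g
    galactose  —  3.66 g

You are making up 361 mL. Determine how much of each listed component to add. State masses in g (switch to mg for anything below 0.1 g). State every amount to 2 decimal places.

Scale factor = 361 mL / 750 mL = 0.481333.
magnesium sulfate heptahydrate: 0.352 g × (361 mL / 750 mL) = 0.17 g
zinc sulfate heptahydrate: 21.6 mg × (361 mL / 750 mL) = 10.40 mg
casein hydrolysate: 4.03 g × (361 mL / 750 mL) = 1.94 g
galactose: 3.66 g × (361 mL / 750 mL) = 1.76 g

magnesium sulfate heptahydrate 0.17 g; zinc sulfate heptahydrate 10.40 mg; casein hydrolysate 1.94 g; galactose 1.76 g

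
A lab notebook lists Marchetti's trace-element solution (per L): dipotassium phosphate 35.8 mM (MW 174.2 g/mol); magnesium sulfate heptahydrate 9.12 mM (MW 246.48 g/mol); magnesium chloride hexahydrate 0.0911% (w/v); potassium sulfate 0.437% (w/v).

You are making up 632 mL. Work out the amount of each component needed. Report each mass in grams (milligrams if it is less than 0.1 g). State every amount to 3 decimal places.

dipotassium phosphate 3.941 g; magnesium sulfate heptahydrate 1.421 g; magnesium chloride hexahydrate 0.576 g; potassium sulfate 2.762 g

Scale factor relative to 1 L: 0.632.
dipotassium phosphate: 35.8 mmol/L × 174.2 g/mol × 0.632 L ÷ 1000 = 3.941 g
magnesium sulfate heptahydrate: 9.12 mmol/L × 246.48 g/mol × 0.632 L ÷ 1000 = 1.421 g
magnesium chloride hexahydrate: 0.0911 g per 100 mL × 632 mL ÷ 100 = 0.576 g
potassium sulfate: 0.437% w/v = 4.37 g/L → 4.37 × 0.632 L = 2.762 g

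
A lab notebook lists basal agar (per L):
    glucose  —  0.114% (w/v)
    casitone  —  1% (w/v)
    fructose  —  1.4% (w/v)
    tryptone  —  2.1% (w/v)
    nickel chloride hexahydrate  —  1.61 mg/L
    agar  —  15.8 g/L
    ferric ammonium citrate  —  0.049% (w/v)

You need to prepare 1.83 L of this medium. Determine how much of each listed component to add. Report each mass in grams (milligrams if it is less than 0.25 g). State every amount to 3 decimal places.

glucose 2.086 g; casitone 18.300 g; fructose 25.620 g; tryptone 38.430 g; nickel chloride hexahydrate 2.946 mg; agar 28.914 g; ferric ammonium citrate 0.897 g

Working volume: 1.83 L.
glucose: 0.114% w/v = 1.14 g/L → 1.14 × 1.83 L = 2.086 g
casitone: 1% w/v = 10 g/L → 10 × 1.83 L = 18.300 g
fructose: 1.4% w/v = 14 g/L → 14 × 1.83 L = 25.620 g
tryptone: 2.1 g per 100 mL × 1830 mL ÷ 100 = 38.430 g
nickel chloride hexahydrate: 1.61 mg/L × 1.83 L = 2.946 mg
agar: 15.8 g/L × 1.83 L = 28.914 g
ferric ammonium citrate: 0.049% w/v = 0.49 g/L → 0.49 × 1.83 L = 0.897 g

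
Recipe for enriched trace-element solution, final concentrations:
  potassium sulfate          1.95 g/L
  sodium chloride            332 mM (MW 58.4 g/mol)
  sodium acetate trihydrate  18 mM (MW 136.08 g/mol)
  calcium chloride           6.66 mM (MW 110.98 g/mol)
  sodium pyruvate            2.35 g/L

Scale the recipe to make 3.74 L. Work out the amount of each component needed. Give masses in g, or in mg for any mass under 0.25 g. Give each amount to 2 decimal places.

potassium sulfate 7.29 g; sodium chloride 72.51 g; sodium acetate trihydrate 9.16 g; calcium chloride 2.76 g; sodium pyruvate 8.79 g

Working volume: 3.74 L.
potassium sulfate: 1.95 g/L × 3.74 L = 7.29 g
sodium chloride: 332 mmol/L × 58.4 g/mol × 3.74 L ÷ 1000 = 72.51 g
sodium acetate trihydrate: 18 mmol/L × 136.08 g/mol × 3.74 L ÷ 1000 = 9.16 g
calcium chloride: 6.66 mmol/L × 110.98 g/mol × 3.74 L ÷ 1000 = 2.76 g
sodium pyruvate: 2.35 g/L × 3.74 L = 8.79 g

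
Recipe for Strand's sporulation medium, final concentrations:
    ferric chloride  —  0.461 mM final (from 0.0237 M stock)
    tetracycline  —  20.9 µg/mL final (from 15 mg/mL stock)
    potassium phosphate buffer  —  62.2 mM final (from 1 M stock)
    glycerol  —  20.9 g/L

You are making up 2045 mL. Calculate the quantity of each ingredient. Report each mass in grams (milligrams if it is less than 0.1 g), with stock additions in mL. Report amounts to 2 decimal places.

Scale factor relative to 1 L: 2.045.
ferric chloride: dilute stock: 0.461 mM × 2045 mL ÷ 23.7 mM = 39.78 mL
tetracycline: V = C2·V2/C1 = 20.9 µg/mL × 2045 mL ÷ 15000 µg/mL = 2.85 mL
potassium phosphate buffer: V = C2·V2/C1 = 62.2 mM × 2045 mL ÷ 1000 mM = 127.20 mL
glycerol: 20.9 g/L × 2.045 L = 42.74 g

ferric chloride 39.78 mL; tetracycline 2.85 mL; potassium phosphate buffer 127.20 mL; glycerol 42.74 g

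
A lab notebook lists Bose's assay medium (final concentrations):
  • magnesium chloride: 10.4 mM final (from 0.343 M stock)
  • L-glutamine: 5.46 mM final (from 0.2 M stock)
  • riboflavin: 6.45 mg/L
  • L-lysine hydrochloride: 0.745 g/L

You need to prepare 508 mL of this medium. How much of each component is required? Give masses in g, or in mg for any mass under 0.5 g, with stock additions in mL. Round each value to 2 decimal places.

magnesium chloride 15.40 mL; L-glutamine 13.87 mL; riboflavin 3.28 mg; L-lysine hydrochloride 378.46 mg

Working volume: 508 mL = 0.508 L.
magnesium chloride: dilute stock: 10.4 mM × 508 mL ÷ 343 mM = 15.40 mL
L-glutamine: C1V1 = C2V2 → 5.46 mM × 508 mL ÷ 200 mM = 13.87 mL
riboflavin: 6.45 mg/L × 0.508 L = 3.28 mg
L-lysine hydrochloride: 0.745 g/L × 0.508 L = 0.37846 g = 378.46 mg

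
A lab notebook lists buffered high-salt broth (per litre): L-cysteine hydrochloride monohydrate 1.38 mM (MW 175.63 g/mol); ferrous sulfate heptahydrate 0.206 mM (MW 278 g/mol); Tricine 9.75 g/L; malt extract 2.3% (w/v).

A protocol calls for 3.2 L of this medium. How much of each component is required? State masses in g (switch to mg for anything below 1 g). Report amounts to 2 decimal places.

L-cysteine hydrochloride monohydrate 775.58 mg; ferrous sulfate heptahydrate 183.26 mg; Tricine 31.20 g; malt extract 73.60 g

Working volume: 3.2 L.
L-cysteine hydrochloride monohydrate: 1.38 mmol/L × 175.63 mg/mmol × 3.2 L = 775.58 mg
ferrous sulfate heptahydrate: 0.206 mmol/L × 278 mg/mmol × 3.2 L = 183.26 mg
Tricine: 9.75 g/L × 3.2 L = 31.20 g
malt extract: 2.3 g per 100 mL × 3200 mL ÷ 100 = 73.60 g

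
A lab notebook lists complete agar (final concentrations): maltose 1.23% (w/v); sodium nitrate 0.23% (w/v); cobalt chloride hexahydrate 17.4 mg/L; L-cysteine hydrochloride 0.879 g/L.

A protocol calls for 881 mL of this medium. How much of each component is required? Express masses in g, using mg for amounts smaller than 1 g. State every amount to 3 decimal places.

Scale factor relative to 1 L: 0.881.
maltose: 1.23% w/v = 12.3 g/L → 12.3 × 0.881 L = 10.836 g
sodium nitrate: 0.23% w/v = 2.3 g/L → 2.3 × 0.881 L = 2.026 g
cobalt chloride hexahydrate: 17.4 mg/L × 0.881 L = 15.329 mg
L-cysteine hydrochloride: 0.879 g/L × 0.881 L = 0.774399 g = 774.399 mg

maltose 10.836 g; sodium nitrate 2.026 g; cobalt chloride hexahydrate 15.329 mg; L-cysteine hydrochloride 774.399 mg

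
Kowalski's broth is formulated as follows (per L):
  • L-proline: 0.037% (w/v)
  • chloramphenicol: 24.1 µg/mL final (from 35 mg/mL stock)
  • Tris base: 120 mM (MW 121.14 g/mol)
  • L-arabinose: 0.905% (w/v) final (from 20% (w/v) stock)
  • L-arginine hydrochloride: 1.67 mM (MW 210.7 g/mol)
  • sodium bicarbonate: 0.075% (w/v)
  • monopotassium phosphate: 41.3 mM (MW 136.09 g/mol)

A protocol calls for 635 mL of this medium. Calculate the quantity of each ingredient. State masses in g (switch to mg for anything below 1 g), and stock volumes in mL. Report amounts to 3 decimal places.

L-proline 234.950 mg; chloramphenicol 0.437 mL; Tris base 9.231 g; L-arabinose 28.734 mL; L-arginine hydrochloride 223.437 mg; sodium bicarbonate 476.250 mg; monopotassium phosphate 3.569 g

Target volume = 635 mL = 0.635 L.
L-proline: 0.037 g per 100 mL × 635 mL ÷ 100 = 0.23495 g = 234.950 mg
chloramphenicol: dilute stock: 24.1 µg/mL × 635 mL ÷ 35000 µg/mL = 0.437 mL
Tris base: 120 mmol/L × 121.14 g/mol × 0.635 L ÷ 1000 = 9.231 g
L-arabinose: C1V1 = C2V2 → 0.905% ÷ 20% × 635 mL = 28.734 mL
L-arginine hydrochloride: 1.67 mmol/L × 210.7 mg/mmol × 0.635 L = 223.437 mg
sodium bicarbonate: 0.075% w/v = 0.75 g/L → 0.75 × 0.635 L = 0.47625 g = 476.250 mg
monopotassium phosphate: 41.3 mmol/L × 136.09 g/mol × 0.635 L ÷ 1000 = 3.569 g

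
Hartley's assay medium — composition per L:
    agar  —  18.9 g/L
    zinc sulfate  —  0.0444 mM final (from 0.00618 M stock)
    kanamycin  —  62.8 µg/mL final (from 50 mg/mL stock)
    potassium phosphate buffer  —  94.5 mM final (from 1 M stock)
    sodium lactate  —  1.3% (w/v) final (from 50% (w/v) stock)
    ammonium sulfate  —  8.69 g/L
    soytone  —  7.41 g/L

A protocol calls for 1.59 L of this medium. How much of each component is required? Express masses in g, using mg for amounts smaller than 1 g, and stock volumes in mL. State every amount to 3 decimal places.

agar 30.051 g; zinc sulfate 11.423 mL; kanamycin 1.997 mL; potassium phosphate buffer 150.255 mL; sodium lactate 41.340 mL; ammonium sulfate 13.817 g; soytone 11.782 g

Scale factor relative to 1 L: 1.59.
agar: 18.9 g/L × 1.59 L = 30.051 g
zinc sulfate: dilute stock: 0.0444 mM × 1590 mL ÷ 6.18 mM = 11.423 mL
kanamycin: dilute stock: 62.8 µg/mL × 1590 mL ÷ 50000 µg/mL = 1.997 mL
potassium phosphate buffer: dilute stock: 94.5 mM × 1590 mL ÷ 1000 mM = 150.255 mL
sodium lactate: dilute stock: 1.3% ÷ 50% × 1590 mL = 41.340 mL
ammonium sulfate: 8.69 g/L × 1.59 L = 13.817 g
soytone: 7.41 g/L × 1.59 L = 11.782 g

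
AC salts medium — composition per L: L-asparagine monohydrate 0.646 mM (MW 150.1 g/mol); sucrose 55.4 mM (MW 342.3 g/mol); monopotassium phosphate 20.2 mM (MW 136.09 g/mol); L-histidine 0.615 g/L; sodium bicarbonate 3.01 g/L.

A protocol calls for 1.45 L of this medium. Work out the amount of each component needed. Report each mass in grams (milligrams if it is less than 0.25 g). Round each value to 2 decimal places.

Scale factor relative to 1 L: 1.45.
L-asparagine monohydrate: 0.646 mmol/L × 150.1 mg/mmol × 1.45 L = 140.60 mg
sucrose: 55.4 mmol/L × 342.3 g/mol × 1.45 L ÷ 1000 = 27.50 g
monopotassium phosphate: 20.2 mmol/L × 136.09 g/mol × 1.45 L ÷ 1000 = 3.99 g
L-histidine: 0.615 g/L × 1.45 L = 0.89 g
sodium bicarbonate: 3.01 g/L × 1.45 L = 4.36 g

L-asparagine monohydrate 140.60 mg; sucrose 27.50 g; monopotassium phosphate 3.99 g; L-histidine 0.89 g; sodium bicarbonate 4.36 g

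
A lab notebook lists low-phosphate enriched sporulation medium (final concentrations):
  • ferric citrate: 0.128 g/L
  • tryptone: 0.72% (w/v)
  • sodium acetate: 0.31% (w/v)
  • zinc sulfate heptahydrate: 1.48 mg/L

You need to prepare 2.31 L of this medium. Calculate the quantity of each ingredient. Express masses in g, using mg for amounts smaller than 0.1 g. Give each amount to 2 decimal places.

Scale factor relative to 1 L: 2.31.
ferric citrate: 0.128 g/L × 2.31 L = 0.30 g
tryptone: 0.72 g per 100 mL × 2310 mL ÷ 100 = 16.63 g
sodium acetate: 0.31 g per 100 mL × 2310 mL ÷ 100 = 7.16 g
zinc sulfate heptahydrate: 1.48 mg/L × 2.31 L = 3.42 mg

ferric citrate 0.30 g; tryptone 16.63 g; sodium acetate 7.16 g; zinc sulfate heptahydrate 3.42 mg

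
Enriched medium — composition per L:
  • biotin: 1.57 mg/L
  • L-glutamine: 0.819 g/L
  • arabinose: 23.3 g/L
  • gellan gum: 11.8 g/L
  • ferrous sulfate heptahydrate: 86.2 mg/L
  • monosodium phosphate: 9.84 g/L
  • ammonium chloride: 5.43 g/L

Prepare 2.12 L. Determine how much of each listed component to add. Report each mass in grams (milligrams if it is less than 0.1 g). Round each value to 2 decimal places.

Scale factor relative to 1 L: 2.12.
biotin: 1.57 mg/L × 2.12 L = 3.33 mg
L-glutamine: 0.819 g/L × 2.12 L = 1.74 g
arabinose: 23.3 g/L × 2.12 L = 49.40 g
gellan gum: 11.8 g/L × 2.12 L = 25.02 g
ferrous sulfate heptahydrate: 86.2 mg/L × 2.12 L = 182.744 mg = 0.18 g
monosodium phosphate: 9.84 g/L × 2.12 L = 20.86 g
ammonium chloride: 5.43 g/L × 2.12 L = 11.51 g

biotin 3.33 mg; L-glutamine 1.74 g; arabinose 49.40 g; gellan gum 25.02 g; ferrous sulfate heptahydrate 0.18 g; monosodium phosphate 20.86 g; ammonium chloride 11.51 g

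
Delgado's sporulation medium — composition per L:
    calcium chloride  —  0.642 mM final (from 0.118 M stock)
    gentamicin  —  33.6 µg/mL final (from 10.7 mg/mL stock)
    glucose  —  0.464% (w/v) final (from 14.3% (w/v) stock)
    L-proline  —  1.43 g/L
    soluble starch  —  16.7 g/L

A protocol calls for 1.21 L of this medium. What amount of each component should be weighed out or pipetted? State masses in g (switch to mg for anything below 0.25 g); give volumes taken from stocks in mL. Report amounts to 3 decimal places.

calcium chloride 6.583 mL; gentamicin 3.800 mL; glucose 39.262 mL; L-proline 1.730 g; soluble starch 20.207 g

Working volume: 1.21 L.
calcium chloride: C1V1 = C2V2 → 0.642 mM × 1210 mL ÷ 118 mM = 6.583 mL
gentamicin: C1V1 = C2V2 → 33.6 µg/mL × 1210 mL ÷ 10700 µg/mL = 3.800 mL
glucose: V = C2·V2/C1 = 0.464% ÷ 14.3% × 1210 mL = 39.262 mL
L-proline: 1.43 g/L × 1.21 L = 1.730 g
soluble starch: 16.7 g/L × 1.21 L = 20.207 g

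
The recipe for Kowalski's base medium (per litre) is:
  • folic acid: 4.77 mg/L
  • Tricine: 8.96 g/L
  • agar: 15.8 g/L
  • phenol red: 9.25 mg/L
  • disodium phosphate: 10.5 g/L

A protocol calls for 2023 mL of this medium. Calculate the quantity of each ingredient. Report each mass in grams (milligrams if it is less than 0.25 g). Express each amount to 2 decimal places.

Working volume: 2023 mL = 2.023 L.
folic acid: 4.77 mg/L × 2.023 L = 9.65 mg
Tricine: 8.96 g/L × 2.023 L = 18.13 g
agar: 15.8 g/L × 2.023 L = 31.96 g
phenol red: 9.25 mg/L × 2.023 L = 18.71 mg
disodium phosphate: 10.5 g/L × 2.023 L = 21.24 g

folic acid 9.65 mg; Tricine 18.13 g; agar 31.96 g; phenol red 18.71 mg; disodium phosphate 21.24 g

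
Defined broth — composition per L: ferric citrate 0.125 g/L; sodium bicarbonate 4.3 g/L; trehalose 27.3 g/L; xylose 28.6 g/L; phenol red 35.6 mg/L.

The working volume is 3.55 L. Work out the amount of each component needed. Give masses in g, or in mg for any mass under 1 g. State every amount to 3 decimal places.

Scale factor relative to 1 L: 3.55.
ferric citrate: 0.125 g/L × 3.55 L = 0.44375 g = 443.750 mg
sodium bicarbonate: 4.3 g/L × 3.55 L = 15.265 g
trehalose: 27.3 g/L × 3.55 L = 96.915 g
xylose: 28.6 g/L × 3.55 L = 101.530 g
phenol red: 35.6 mg/L × 3.55 L = 126.380 mg

ferric citrate 443.750 mg; sodium bicarbonate 15.265 g; trehalose 96.915 g; xylose 101.530 g; phenol red 126.380 mg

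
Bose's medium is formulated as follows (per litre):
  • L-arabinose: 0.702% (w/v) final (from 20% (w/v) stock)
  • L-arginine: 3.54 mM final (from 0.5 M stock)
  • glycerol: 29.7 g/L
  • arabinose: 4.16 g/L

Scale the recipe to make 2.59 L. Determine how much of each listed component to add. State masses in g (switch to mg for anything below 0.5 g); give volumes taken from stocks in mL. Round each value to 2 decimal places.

L-arabinose 90.91 mL; L-arginine 18.34 mL; glycerol 76.92 g; arabinose 10.77 g

Scale factor relative to 1 L: 2.59.
L-arabinose: V = C2·V2/C1 = 0.702% ÷ 20% × 2590 mL = 90.91 mL
L-arginine: C1V1 = C2V2 → 3.54 mM × 2590 mL ÷ 500 mM = 18.34 mL
glycerol: 29.7 g/L × 2.59 L = 76.92 g
arabinose: 4.16 g/L × 2.59 L = 10.77 g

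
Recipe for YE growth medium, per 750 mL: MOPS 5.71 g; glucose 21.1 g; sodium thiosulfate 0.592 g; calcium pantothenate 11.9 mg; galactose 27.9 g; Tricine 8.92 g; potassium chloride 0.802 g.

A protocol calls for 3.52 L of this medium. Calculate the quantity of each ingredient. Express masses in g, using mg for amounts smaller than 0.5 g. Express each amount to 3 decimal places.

MOPS 26.799 g; glucose 99.029 g; sodium thiosulfate 2.778 g; calcium pantothenate 55.851 mg; galactose 130.944 g; Tricine 41.865 g; potassium chloride 3.764 g

Scale factor = 3520 mL / 750 mL = 4.69333.
MOPS: 5.71 g × (3520 mL / 750 mL) = 26.799 g
glucose: 21.1 g × (3520 mL / 750 mL) = 99.029 g
sodium thiosulfate: 0.592 g × (3520 mL / 750 mL) = 2.778 g
calcium pantothenate: 11.9 mg × (3520 mL / 750 mL) = 55.851 mg
galactose: 27.9 g × (3520 mL / 750 mL) = 130.944 g
Tricine: 8.92 g × (3520 mL / 750 mL) = 41.865 g
potassium chloride: 0.802 g × (3520 mL / 750 mL) = 3.764 g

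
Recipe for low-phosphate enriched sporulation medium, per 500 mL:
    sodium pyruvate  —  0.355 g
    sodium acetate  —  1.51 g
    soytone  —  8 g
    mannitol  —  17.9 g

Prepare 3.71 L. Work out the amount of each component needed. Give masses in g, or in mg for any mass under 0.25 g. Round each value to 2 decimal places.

sodium pyruvate 2.63 g; sodium acetate 11.20 g; soytone 59.36 g; mannitol 132.82 g

Scale factor = 3710 mL / 500 mL = 7.42.
sodium pyruvate: 0.355 g × (3710 mL / 500 mL) = 2.63 g
sodium acetate: 1.51 g × (3710 mL / 500 mL) = 11.20 g
soytone: 8 g × (3710 mL / 500 mL) = 59.36 g
mannitol: 17.9 g × (3710 mL / 500 mL) = 132.82 g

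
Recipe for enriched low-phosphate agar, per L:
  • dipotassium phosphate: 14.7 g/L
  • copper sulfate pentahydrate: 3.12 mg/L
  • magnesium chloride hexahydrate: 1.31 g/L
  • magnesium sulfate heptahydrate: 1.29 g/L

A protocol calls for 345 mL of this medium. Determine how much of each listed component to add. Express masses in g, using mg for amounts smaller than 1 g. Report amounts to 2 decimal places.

dipotassium phosphate 5.07 g; copper sulfate pentahydrate 1.08 mg; magnesium chloride hexahydrate 451.95 mg; magnesium sulfate heptahydrate 445.05 mg

Target volume = 345 mL = 0.345 L.
dipotassium phosphate: 14.7 g/L × 0.345 L = 5.07 g
copper sulfate pentahydrate: 3.12 mg/L × 0.345 L = 1.08 mg
magnesium chloride hexahydrate: 1.31 g/L × 0.345 L = 0.45195 g = 451.95 mg
magnesium sulfate heptahydrate: 1.29 g/L × 0.345 L = 0.44505 g = 445.05 mg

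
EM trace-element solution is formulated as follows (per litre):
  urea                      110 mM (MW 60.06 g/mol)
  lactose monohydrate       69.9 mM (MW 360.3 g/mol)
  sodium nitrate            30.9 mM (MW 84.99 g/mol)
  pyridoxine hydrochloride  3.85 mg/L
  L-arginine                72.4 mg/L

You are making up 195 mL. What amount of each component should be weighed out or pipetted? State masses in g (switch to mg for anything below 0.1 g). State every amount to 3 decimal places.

urea 1.288 g; lactose monohydrate 4.911 g; sodium nitrate 0.512 g; pyridoxine hydrochloride 0.751 mg; L-arginine 14.118 mg

Scale factor relative to 1 L: 0.195.
urea: 110 mmol/L × 60.06 g/mol × 0.195 L ÷ 1000 = 1.288 g
lactose monohydrate: 69.9 mmol/L × 360.3 g/mol × 0.195 L ÷ 1000 = 4.911 g
sodium nitrate: 30.9 mmol/L × 84.99 g/mol × 0.195 L ÷ 1000 = 0.512 g
pyridoxine hydrochloride: 3.85 mg/L × 0.195 L = 0.751 mg
L-arginine: 72.4 mg/L × 0.195 L = 14.118 mg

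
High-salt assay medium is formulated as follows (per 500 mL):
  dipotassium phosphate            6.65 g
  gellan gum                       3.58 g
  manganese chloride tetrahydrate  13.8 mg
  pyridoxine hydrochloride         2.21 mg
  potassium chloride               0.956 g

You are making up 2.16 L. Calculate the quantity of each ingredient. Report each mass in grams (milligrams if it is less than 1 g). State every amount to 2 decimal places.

Ratio of target to recipe volume: 2160 / 500 = 4.32.
dipotassium phosphate: 6.65 g × (2160 mL / 500 mL) = 28.73 g
gellan gum: 3.58 g × (2160 mL / 500 mL) = 15.47 g
manganese chloride tetrahydrate: 13.8 mg × (2160 mL / 500 mL) = 59.62 mg
pyridoxine hydrochloride: 2.21 mg × (2160 mL / 500 mL) = 9.55 mg
potassium chloride: 0.956 g × (2160 mL / 500 mL) = 4.13 g

dipotassium phosphate 28.73 g; gellan gum 15.47 g; manganese chloride tetrahydrate 59.62 mg; pyridoxine hydrochloride 9.55 mg; potassium chloride 4.13 g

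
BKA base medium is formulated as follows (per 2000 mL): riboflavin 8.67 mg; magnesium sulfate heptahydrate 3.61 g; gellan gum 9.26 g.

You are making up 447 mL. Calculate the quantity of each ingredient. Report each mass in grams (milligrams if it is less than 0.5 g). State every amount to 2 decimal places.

Ratio of target to recipe volume: 447 / 2000 = 0.2235.
riboflavin: 8.67 mg × (447 mL / 2000 mL) = 1.94 mg
magnesium sulfate heptahydrate: 3.61 g × (447 mL / 2000 mL) = 0.81 g
gellan gum: 9.26 g × (447 mL / 2000 mL) = 2.07 g

riboflavin 1.94 mg; magnesium sulfate heptahydrate 0.81 g; gellan gum 2.07 g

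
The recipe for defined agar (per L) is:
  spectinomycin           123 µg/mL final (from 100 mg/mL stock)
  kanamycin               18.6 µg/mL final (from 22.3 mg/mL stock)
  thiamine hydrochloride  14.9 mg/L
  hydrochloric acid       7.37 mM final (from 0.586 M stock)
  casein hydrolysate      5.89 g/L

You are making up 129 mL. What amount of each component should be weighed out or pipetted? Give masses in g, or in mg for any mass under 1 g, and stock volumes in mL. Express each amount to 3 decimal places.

Target volume = 129 mL = 0.129 L.
spectinomycin: dilute stock: 123 µg/mL × 129 mL ÷ 100000 µg/mL = 0.159 mL
kanamycin: C1V1 = C2V2 → 18.6 µg/mL × 129 mL ÷ 22300 µg/mL = 0.108 mL
thiamine hydrochloride: 14.9 mg/L × 0.129 L = 1.922 mg
hydrochloric acid: C1V1 = C2V2 → 7.37 mM × 129 mL ÷ 586 mM = 1.622 mL
casein hydrolysate: 5.89 g/L × 0.129 L = 0.75981 g = 759.810 mg

spectinomycin 0.159 mL; kanamycin 0.108 mL; thiamine hydrochloride 1.922 mg; hydrochloric acid 1.622 mL; casein hydrolysate 759.810 mg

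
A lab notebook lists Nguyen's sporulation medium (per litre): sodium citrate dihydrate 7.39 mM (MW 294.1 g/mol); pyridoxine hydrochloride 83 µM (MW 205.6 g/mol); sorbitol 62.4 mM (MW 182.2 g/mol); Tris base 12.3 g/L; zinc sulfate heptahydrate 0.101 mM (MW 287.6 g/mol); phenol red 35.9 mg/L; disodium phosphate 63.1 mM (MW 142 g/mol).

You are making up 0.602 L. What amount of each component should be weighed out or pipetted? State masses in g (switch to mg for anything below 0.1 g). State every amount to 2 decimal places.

sodium citrate dihydrate 1.31 g; pyridoxine hydrochloride 10.27 mg; sorbitol 6.84 g; Tris base 7.40 g; zinc sulfate heptahydrate 17.49 mg; phenol red 21.61 mg; disodium phosphate 5.39 g

Working volume: 0.602 L.
sodium citrate dihydrate: 7.39 mmol/L × 294.1 g/mol × 0.602 L ÷ 1000 = 1.31 g
pyridoxine hydrochloride: 83 µmol/L × 205.6 g/mol × 0.602 L ÷ 1000 = 10.27 mg
sorbitol: 62.4 mmol/L × 182.2 g/mol × 0.602 L ÷ 1000 = 6.84 g
Tris base: 12.3 g/L × 0.602 L = 7.40 g
zinc sulfate heptahydrate: 0.101 mmol/L × 287.6 mg/mmol × 0.602 L = 17.49 mg
phenol red: 35.9 mg/L × 0.602 L = 21.61 mg
disodium phosphate: 63.1 mmol/L × 142 g/mol × 0.602 L ÷ 1000 = 5.39 g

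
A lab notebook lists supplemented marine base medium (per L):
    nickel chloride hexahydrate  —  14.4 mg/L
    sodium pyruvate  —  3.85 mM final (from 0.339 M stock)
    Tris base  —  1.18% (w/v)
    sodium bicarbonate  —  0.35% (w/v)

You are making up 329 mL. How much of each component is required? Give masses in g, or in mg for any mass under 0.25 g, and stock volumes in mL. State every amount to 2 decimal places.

Working volume: 329 mL = 0.329 L.
nickel chloride hexahydrate: 14.4 mg/L × 0.329 L = 4.74 mg
sodium pyruvate: C1V1 = C2V2 → 3.85 mM × 329 mL ÷ 339 mM = 3.74 mL
Tris base: 1.18 g per 100 mL × 329 mL ÷ 100 = 3.88 g
sodium bicarbonate: 0.35 g per 100 mL × 329 mL ÷ 100 = 1.15 g

nickel chloride hexahydrate 4.74 mg; sodium pyruvate 3.74 mL; Tris base 3.88 g; sodium bicarbonate 1.15 g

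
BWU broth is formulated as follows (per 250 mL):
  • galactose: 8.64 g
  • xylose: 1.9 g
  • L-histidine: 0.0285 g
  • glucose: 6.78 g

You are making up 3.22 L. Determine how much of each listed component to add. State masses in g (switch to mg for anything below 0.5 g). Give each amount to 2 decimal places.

Ratio of target to recipe volume: 3220 / 250 = 12.88.
galactose: 8.64 g × (3220 mL / 250 mL) = 111.28 g
xylose: 1.9 g × (3220 mL / 250 mL) = 24.47 g
L-histidine: 0.0285 g × (3220 mL / 250 mL) = 0.36708 g = 367.08 mg
glucose: 6.78 g × (3220 mL / 250 mL) = 87.33 g

galactose 111.28 g; xylose 24.47 g; L-histidine 367.08 mg; glucose 87.33 g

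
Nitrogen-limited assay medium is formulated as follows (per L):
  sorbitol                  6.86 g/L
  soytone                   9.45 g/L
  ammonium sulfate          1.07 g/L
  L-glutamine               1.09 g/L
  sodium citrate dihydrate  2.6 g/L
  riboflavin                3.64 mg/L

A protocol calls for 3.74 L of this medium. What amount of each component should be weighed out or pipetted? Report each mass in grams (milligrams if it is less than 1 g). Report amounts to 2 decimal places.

Working volume: 3.74 L.
sorbitol: 6.86 g/L × 3.74 L = 25.66 g
soytone: 9.45 g/L × 3.74 L = 35.34 g
ammonium sulfate: 1.07 g/L × 3.74 L = 4.00 g
L-glutamine: 1.09 g/L × 3.74 L = 4.08 g
sodium citrate dihydrate: 2.6 g/L × 3.74 L = 9.72 g
riboflavin: 3.64 mg/L × 3.74 L = 13.61 mg

sorbitol 25.66 g; soytone 35.34 g; ammonium sulfate 4.00 g; L-glutamine 4.08 g; sodium citrate dihydrate 9.72 g; riboflavin 13.61 mg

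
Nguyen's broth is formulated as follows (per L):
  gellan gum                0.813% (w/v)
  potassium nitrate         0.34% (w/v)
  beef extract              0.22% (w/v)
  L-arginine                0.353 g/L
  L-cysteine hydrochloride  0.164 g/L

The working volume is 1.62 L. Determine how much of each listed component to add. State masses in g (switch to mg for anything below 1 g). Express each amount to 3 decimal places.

Working volume: 1.62 L.
gellan gum: 0.813% w/v = 8.13 g/L → 8.13 × 1.62 L = 13.171 g
potassium nitrate: 0.34% w/v = 3.4 g/L → 3.4 × 1.62 L = 5.508 g
beef extract: 0.22 g per 100 mL × 1620 mL ÷ 100 = 3.564 g
L-arginine: 0.353 g/L × 1.62 L = 0.57186 g = 571.860 mg
L-cysteine hydrochloride: 0.164 g/L × 1.62 L = 0.26568 g = 265.680 mg

gellan gum 13.171 g; potassium nitrate 5.508 g; beef extract 3.564 g; L-arginine 571.860 mg; L-cysteine hydrochloride 265.680 mg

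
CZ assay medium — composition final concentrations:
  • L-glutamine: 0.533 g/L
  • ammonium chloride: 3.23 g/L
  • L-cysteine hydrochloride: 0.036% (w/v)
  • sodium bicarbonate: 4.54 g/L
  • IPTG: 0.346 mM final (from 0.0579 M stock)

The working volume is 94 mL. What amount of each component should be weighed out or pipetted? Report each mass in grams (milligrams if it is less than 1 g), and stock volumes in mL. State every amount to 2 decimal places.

Scale factor relative to 1 L: 0.094.
L-glutamine: 0.533 g/L × 0.094 L = 0.050102 g = 50.10 mg
ammonium chloride: 3.23 g/L × 0.094 L = 0.30362 g = 303.62 mg
L-cysteine hydrochloride: 0.036 g per 100 mL × 94 mL ÷ 100 = 0.03384 g = 33.84 mg
sodium bicarbonate: 4.54 g/L × 0.094 L = 0.42676 g = 426.76 mg
IPTG: dilute stock: 0.346 mM × 94 mL ÷ 57.9 mM = 0.56 mL

L-glutamine 50.10 mg; ammonium chloride 303.62 mg; L-cysteine hydrochloride 33.84 mg; sodium bicarbonate 426.76 mg; IPTG 0.56 mL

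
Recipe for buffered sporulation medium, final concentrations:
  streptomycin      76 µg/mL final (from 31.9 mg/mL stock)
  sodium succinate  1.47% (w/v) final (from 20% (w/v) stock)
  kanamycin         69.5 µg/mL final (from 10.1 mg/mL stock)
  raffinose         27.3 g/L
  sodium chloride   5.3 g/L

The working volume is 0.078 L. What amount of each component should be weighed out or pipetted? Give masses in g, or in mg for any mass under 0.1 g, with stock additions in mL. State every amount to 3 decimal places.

Scale factor relative to 1 L: 0.078.
streptomycin: C1V1 = C2V2 → 76 µg/mL × 78 mL ÷ 31900 µg/mL = 0.186 mL
sodium succinate: dilute stock: 1.47% ÷ 20% × 78 mL = 5.733 mL
kanamycin: C1V1 = C2V2 → 69.5 µg/mL × 78 mL ÷ 10100 µg/mL = 0.537 mL
raffinose: 27.3 g/L × 0.078 L = 2.129 g
sodium chloride: 5.3 g/L × 0.078 L = 0.413 g

streptomycin 0.186 mL; sodium succinate 5.733 mL; kanamycin 0.537 mL; raffinose 2.129 g; sodium chloride 0.413 g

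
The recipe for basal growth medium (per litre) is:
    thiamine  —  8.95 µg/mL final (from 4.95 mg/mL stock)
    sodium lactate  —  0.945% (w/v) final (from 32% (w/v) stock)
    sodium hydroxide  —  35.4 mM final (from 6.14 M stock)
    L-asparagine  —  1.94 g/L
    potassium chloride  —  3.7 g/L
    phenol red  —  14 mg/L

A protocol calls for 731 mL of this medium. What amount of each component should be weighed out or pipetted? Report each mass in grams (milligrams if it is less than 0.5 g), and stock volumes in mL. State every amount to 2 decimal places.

thiamine 1.32 mL; sodium lactate 21.59 mL; sodium hydroxide 4.21 mL; L-asparagine 1.42 g; potassium chloride 2.70 g; phenol red 10.23 mg

Target volume = 731 mL = 0.731 L.
thiamine: dilute stock: 8.95 µg/mL × 731 mL ÷ 4950 µg/mL = 1.32 mL
sodium lactate: dilute stock: 0.945% ÷ 32% × 731 mL = 21.59 mL
sodium hydroxide: V = C2·V2/C1 = 35.4 mM × 731 mL ÷ 6140 mM = 4.21 mL
L-asparagine: 1.94 g/L × 0.731 L = 1.42 g
potassium chloride: 3.7 g/L × 0.731 L = 2.70 g
phenol red: 14 mg/L × 0.731 L = 10.23 mg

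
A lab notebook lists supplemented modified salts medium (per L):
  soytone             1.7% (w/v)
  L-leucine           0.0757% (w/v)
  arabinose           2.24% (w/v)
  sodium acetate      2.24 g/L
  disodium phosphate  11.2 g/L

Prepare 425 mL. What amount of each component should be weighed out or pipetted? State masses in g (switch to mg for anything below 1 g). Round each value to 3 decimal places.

soytone 7.225 g; L-leucine 321.725 mg; arabinose 9.520 g; sodium acetate 952.000 mg; disodium phosphate 4.760 g

Scale factor relative to 1 L: 0.425.
soytone: 1.7% w/v = 17 g/L → 17 × 0.425 L = 7.225 g
L-leucine: 0.0757 g per 100 mL × 425 mL ÷ 100 = 0.321725 g = 321.725 mg
arabinose: 2.24% w/v = 22.4 g/L → 22.4 × 0.425 L = 9.520 g
sodium acetate: 2.24 g/L × 0.425 L = 0.952 g = 952.000 mg
disodium phosphate: 11.2 g/L × 0.425 L = 4.760 g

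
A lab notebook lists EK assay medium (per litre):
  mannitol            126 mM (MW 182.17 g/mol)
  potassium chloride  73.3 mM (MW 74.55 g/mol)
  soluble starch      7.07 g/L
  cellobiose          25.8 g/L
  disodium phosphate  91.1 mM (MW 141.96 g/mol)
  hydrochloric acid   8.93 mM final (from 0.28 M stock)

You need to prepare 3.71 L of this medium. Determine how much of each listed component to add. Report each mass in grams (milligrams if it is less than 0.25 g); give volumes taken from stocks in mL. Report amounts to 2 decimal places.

mannitol 85.16 g; potassium chloride 20.27 g; soluble starch 26.23 g; cellobiose 95.72 g; disodium phosphate 47.98 g; hydrochloric acid 118.32 mL

Working volume: 3.71 L.
mannitol: 126 mmol/L × 182.17 g/mol × 3.71 L ÷ 1000 = 85.16 g
potassium chloride: 73.3 mmol/L × 74.55 g/mol × 3.71 L ÷ 1000 = 20.27 g
soluble starch: 7.07 g/L × 3.71 L = 26.23 g
cellobiose: 25.8 g/L × 3.71 L = 95.72 g
disodium phosphate: 91.1 mmol/L × 141.96 g/mol × 3.71 L ÷ 1000 = 47.98 g
hydrochloric acid: dilute stock: 8.93 mM × 3710 mL ÷ 280 mM = 118.32 mL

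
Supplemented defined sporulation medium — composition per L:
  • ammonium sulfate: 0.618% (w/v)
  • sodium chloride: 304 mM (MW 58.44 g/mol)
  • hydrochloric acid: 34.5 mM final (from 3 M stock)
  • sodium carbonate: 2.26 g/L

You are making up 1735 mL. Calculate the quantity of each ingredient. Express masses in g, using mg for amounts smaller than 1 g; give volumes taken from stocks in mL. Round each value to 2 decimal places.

ammonium sulfate 10.72 g; sodium chloride 30.82 g; hydrochloric acid 19.95 mL; sodium carbonate 3.92 g

Scale factor relative to 1 L: 1.735.
ammonium sulfate: 0.618% w/v = 6.18 g/L → 6.18 × 1.735 L = 10.72 g
sodium chloride: 304 mmol/L × 58.44 g/mol × 1.735 L ÷ 1000 = 30.82 g
hydrochloric acid: C1V1 = C2V2 → 34.5 mM × 1735 mL ÷ 3000 mM = 19.95 mL
sodium carbonate: 2.26 g/L × 1.735 L = 3.92 g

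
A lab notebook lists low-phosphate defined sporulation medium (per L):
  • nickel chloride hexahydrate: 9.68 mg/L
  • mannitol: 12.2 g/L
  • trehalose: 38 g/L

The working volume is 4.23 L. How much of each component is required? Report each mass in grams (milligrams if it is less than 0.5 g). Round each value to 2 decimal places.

nickel chloride hexahydrate 40.95 mg; mannitol 51.61 g; trehalose 160.74 g

Scale factor relative to 1 L: 4.23.
nickel chloride hexahydrate: 9.68 mg/L × 4.23 L = 40.95 mg
mannitol: 12.2 g/L × 4.23 L = 51.61 g
trehalose: 38 g/L × 4.23 L = 160.74 g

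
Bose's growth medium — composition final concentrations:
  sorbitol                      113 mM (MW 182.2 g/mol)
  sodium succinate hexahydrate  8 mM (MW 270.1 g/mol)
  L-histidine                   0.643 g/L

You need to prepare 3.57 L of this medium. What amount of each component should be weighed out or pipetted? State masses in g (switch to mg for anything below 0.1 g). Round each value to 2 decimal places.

sorbitol 73.50 g; sodium succinate hexahydrate 7.71 g; L-histidine 2.30 g

Scale factor relative to 1 L: 3.57.
sorbitol: 113 mmol/L × 182.2 g/mol × 3.57 L ÷ 1000 = 73.50 g
sodium succinate hexahydrate: 8 mmol/L × 270.1 g/mol × 3.57 L ÷ 1000 = 7.71 g
L-histidine: 0.643 g/L × 3.57 L = 2.30 g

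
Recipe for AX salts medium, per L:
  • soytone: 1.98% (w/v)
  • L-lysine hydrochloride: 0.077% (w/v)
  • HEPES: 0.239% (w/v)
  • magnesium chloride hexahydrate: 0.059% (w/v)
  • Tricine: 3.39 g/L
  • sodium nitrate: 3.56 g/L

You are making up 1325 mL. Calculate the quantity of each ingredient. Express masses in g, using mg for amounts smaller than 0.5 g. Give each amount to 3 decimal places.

Working volume: 1325 mL = 1.325 L.
soytone: 1.98 g per 100 mL × 1325 mL ÷ 100 = 26.235 g
L-lysine hydrochloride: 0.077% w/v = 0.77 g/L → 0.77 × 1.325 L = 1.020 g
HEPES: 0.239% w/v = 2.39 g/L → 2.39 × 1.325 L = 3.167 g
magnesium chloride hexahydrate: 0.059% w/v = 0.59 g/L → 0.59 × 1.325 L = 0.782 g
Tricine: 3.39 g/L × 1.325 L = 4.492 g
sodium nitrate: 3.56 g/L × 1.325 L = 4.717 g

soytone 26.235 g; L-lysine hydrochloride 1.020 g; HEPES 3.167 g; magnesium chloride hexahydrate 0.782 g; Tricine 4.492 g; sodium nitrate 4.717 g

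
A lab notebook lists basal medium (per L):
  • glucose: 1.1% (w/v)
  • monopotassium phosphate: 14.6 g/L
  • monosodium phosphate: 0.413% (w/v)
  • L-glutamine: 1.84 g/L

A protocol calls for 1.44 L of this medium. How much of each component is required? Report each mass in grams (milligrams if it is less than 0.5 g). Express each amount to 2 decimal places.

glucose 15.84 g; monopotassium phosphate 21.02 g; monosodium phosphate 5.95 g; L-glutamine 2.65 g

Working volume: 1.44 L.
glucose: 1.1 g per 100 mL × 1440 mL ÷ 100 = 15.84 g
monopotassium phosphate: 14.6 g/L × 1.44 L = 21.02 g
monosodium phosphate: 0.413 g per 100 mL × 1440 mL ÷ 100 = 5.95 g
L-glutamine: 1.84 g/L × 1.44 L = 2.65 g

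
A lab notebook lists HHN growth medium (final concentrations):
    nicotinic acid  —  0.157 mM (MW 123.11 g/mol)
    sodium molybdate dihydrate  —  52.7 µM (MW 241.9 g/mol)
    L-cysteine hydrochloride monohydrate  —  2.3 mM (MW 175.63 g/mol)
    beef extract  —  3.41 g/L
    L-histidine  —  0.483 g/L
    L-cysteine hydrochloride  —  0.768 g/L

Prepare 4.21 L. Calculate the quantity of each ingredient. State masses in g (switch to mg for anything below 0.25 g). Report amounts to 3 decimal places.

nicotinic acid 81.372 mg; sodium molybdate dihydrate 53.670 mg; L-cysteine hydrochloride monohydrate 1.701 g; beef extract 14.356 g; L-histidine 2.033 g; L-cysteine hydrochloride 3.233 g

Scale factor relative to 1 L: 4.21.
nicotinic acid: 0.157 mmol/L × 123.11 mg/mmol × 4.21 L = 81.372 mg
sodium molybdate dihydrate: 52.7 µmol/L × 241.9 g/mol × 4.21 L ÷ 1000 = 53.670 mg
L-cysteine hydrochloride monohydrate: 2.3 mmol/L × 175.63 g/mol × 4.21 L ÷ 1000 = 1.701 g
beef extract: 3.41 g/L × 4.21 L = 14.356 g
L-histidine: 0.483 g/L × 4.21 L = 2.033 g
L-cysteine hydrochloride: 0.768 g/L × 4.21 L = 3.233 g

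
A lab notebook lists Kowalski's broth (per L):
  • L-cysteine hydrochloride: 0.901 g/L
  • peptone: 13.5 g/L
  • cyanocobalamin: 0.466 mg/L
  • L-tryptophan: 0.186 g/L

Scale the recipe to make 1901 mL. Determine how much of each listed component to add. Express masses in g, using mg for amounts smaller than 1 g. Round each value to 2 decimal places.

L-cysteine hydrochloride 1.71 g; peptone 25.66 g; cyanocobalamin 0.89 mg; L-tryptophan 353.59 mg

Target volume = 1901 mL = 1.901 L.
L-cysteine hydrochloride: 0.901 g/L × 1.901 L = 1.71 g
peptone: 13.5 g/L × 1.901 L = 25.66 g
cyanocobalamin: 0.466 mg/L × 1.901 L = 0.89 mg
L-tryptophan: 0.186 g/L × 1.901 L = 0.353586 g = 353.59 mg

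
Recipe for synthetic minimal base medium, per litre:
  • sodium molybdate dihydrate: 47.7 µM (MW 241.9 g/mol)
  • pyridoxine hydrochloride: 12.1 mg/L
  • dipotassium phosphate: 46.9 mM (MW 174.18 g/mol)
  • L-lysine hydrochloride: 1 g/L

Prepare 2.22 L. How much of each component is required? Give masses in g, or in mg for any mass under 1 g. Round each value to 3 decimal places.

sodium molybdate dihydrate 25.616 mg; pyridoxine hydrochloride 26.862 mg; dipotassium phosphate 18.135 g; L-lysine hydrochloride 2.220 g

Working volume: 2.22 L.
sodium molybdate dihydrate: 47.7 µmol/L × 241.9 g/mol × 2.22 L ÷ 1000 = 25.616 mg
pyridoxine hydrochloride: 12.1 mg/L × 2.22 L = 26.862 mg
dipotassium phosphate: 46.9 mmol/L × 174.18 g/mol × 2.22 L ÷ 1000 = 18.135 g
L-lysine hydrochloride: 1 g/L × 2.22 L = 2.220 g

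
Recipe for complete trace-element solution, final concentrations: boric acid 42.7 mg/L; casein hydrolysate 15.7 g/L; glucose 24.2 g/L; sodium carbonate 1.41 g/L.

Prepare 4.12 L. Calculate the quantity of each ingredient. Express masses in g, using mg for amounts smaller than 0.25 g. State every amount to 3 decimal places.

boric acid 175.924 mg; casein hydrolysate 64.684 g; glucose 99.704 g; sodium carbonate 5.809 g

Working volume: 4.12 L.
boric acid: 42.7 mg/L × 4.12 L = 175.924 mg
casein hydrolysate: 15.7 g/L × 4.12 L = 64.684 g
glucose: 24.2 g/L × 4.12 L = 99.704 g
sodium carbonate: 1.41 g/L × 4.12 L = 5.809 g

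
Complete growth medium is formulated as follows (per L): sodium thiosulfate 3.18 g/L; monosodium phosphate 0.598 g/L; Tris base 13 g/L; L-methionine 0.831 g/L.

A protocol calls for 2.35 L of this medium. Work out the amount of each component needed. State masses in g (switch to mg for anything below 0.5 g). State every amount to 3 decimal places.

sodium thiosulfate 7.473 g; monosodium phosphate 1.405 g; Tris base 30.550 g; L-methionine 1.953 g

Working volume: 2.35 L.
sodium thiosulfate: 3.18 g/L × 2.35 L = 7.473 g
monosodium phosphate: 0.598 g/L × 2.35 L = 1.405 g
Tris base: 13 g/L × 2.35 L = 30.550 g
L-methionine: 0.831 g/L × 2.35 L = 1.953 g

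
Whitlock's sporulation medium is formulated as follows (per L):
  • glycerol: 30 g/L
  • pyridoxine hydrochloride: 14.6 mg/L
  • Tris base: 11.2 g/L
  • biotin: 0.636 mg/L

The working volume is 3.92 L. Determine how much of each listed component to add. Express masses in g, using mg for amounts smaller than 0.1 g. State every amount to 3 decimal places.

glycerol 117.600 g; pyridoxine hydrochloride 57.232 mg; Tris base 43.904 g; biotin 2.493 mg

Working volume: 3.92 L.
glycerol: 30 g/L × 3.92 L = 117.600 g
pyridoxine hydrochloride: 14.6 mg/L × 3.92 L = 57.232 mg
Tris base: 11.2 g/L × 3.92 L = 43.904 g
biotin: 0.636 mg/L × 3.92 L = 2.493 mg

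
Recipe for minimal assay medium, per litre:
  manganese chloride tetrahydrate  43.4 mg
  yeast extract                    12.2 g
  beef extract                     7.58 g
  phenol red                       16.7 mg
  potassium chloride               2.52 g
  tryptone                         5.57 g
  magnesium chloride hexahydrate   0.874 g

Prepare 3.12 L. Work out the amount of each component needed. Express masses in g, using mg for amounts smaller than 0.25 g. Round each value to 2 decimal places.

manganese chloride tetrahydrate 135.41 mg; yeast extract 38.06 g; beef extract 23.65 g; phenol red 52.10 mg; potassium chloride 7.86 g; tryptone 17.38 g; magnesium chloride hexahydrate 2.73 g

Scale factor = 3120 mL / 1000 mL = 3.12.
manganese chloride tetrahydrate: 43.4 mg × (3120 mL / 1000 mL) = 135.41 mg
yeast extract: 12.2 g × (3120 mL / 1000 mL) = 38.06 g
beef extract: 7.58 g × (3120 mL / 1000 mL) = 23.65 g
phenol red: 16.7 mg × (3120 mL / 1000 mL) = 52.10 mg
potassium chloride: 2.52 g × (3120 mL / 1000 mL) = 7.86 g
tryptone: 5.57 g × (3120 mL / 1000 mL) = 17.38 g
magnesium chloride hexahydrate: 0.874 g × (3120 mL / 1000 mL) = 2.73 g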